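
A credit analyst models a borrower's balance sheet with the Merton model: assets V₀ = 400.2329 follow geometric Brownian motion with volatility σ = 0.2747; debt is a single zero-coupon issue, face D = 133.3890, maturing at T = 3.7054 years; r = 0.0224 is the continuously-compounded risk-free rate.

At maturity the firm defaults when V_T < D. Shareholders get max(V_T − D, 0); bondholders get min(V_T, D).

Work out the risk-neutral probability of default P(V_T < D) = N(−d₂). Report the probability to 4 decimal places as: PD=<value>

PD=0.0244

Equity is a call on the firm's assets struck at D = 133.3890:
d₁ = [ln(V₀/D) + (r + σ²/2)T] / (σ√T)
   = [ln(400.2329/133.3890) + (0.0224 + 0.5·0.2747²)·3.7054] / (0.2747·√3.7054)
   = [1.098777 + 0.222806] / 0.528781 = 2.499299
d₂ = d₁ − σ√T = 2.499299 − 0.528781 = 1.970517
risk-neutral PD = N(−d₂) = N(-1.970517) = 0.024390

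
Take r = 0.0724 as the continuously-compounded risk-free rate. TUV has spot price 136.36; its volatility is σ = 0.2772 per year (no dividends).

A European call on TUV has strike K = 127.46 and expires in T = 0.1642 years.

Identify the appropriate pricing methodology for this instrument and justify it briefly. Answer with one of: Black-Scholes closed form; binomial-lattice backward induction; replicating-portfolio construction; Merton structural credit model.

Key observation: a European-exercise option on TUV struck at 127.46 — a GBM underlying with constant parameters — admits an analytic price: the data contain no early exercise, no discrete tree, no debt structure.

framework: Black-Scholes closed form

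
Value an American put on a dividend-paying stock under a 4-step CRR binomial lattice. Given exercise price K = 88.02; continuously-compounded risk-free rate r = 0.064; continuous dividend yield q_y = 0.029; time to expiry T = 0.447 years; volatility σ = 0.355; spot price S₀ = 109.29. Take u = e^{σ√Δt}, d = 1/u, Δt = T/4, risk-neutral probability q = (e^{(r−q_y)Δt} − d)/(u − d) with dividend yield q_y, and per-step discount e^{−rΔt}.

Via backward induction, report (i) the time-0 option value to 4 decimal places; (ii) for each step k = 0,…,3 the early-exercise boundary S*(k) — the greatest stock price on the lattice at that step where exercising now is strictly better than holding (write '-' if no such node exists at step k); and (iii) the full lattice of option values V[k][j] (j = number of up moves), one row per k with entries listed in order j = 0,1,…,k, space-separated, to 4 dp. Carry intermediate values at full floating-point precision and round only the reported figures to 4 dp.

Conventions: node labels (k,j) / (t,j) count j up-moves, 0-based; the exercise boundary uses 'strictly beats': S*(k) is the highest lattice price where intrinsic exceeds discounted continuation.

price = 1.8659
boundary = - - - 76.5532
tree:
1.8659
3.4337 0.2409
6.2909 0.4727 0.0000
11.4668 0.9278 0.0000 0.0000
20.0333 1.8210 0.0000 0.0000 0.0000

Δt=0.11175  u=1.12600  d=0.88810  q=0.48684  discount=0.99287
step 4 (expiry): payoffs max(K−S,0) = 20.0333 1.8210 0.0000 0.0000 0.0000
step 3: (k=3,j=0): S=76.5532, K−S=11.4668, hold=11.0872 ⇒ V=11.4668 exercise | (k=3,j=1): S=97.0602, K−S=0.0000, hold=0.9278 ⇒ V=0.9278 continue | (k=3,j=2): S=123.0607, K−S=0.0000, hold=0.0000 ⇒ V=0.0000 continue | (k=3,j=3): S=156.0262, K−S=0.0000, hold=0.0000 ⇒ V=0.0000 continue  boundary S*=76.5532
step 2: (k=2,j=0): S=86.1990, K−S=1.8210, hold=6.2909 ⇒ V=6.2909 continue | (k=2,j=1): S=109.2900, K−S=0.0000, hold=0.4727 ⇒ V=0.4727 continue | (k=2,j=2): S=138.5666, K−S=0.0000, hold=0.0000 ⇒ V=0.0000 continue  boundary S*=-
step 1: (k=1,j=0): S=97.0602, K−S=0.0000, hold=3.4337 ⇒ V=3.4337 continue | (k=1,j=1): S=123.0607, K−S=0.0000, hold=0.2409 ⇒ V=0.2409 continue  boundary S*=-
step 0: (k=0,j=0): S=109.2900, K−S=0.0000, hold=1.8659 ⇒ V=1.8659 continue  boundary S*=-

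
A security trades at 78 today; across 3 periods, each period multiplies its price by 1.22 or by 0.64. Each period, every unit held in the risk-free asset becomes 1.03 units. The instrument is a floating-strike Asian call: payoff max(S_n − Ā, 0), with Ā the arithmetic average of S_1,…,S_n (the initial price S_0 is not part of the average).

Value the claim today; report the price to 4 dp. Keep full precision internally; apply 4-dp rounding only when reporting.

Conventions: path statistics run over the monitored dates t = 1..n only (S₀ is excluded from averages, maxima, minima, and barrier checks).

price = 8.3860

With p* = (R−d)/(u−d) = 0.6724, sum probability × payoff across the paths and divide by R^3.
Enumerate all 2^3 = 8 price paths (U = up ×1.22, D = down ×0.64); each path with k up-moves has probability p*^k·(1−p*)^(3−k).
DDD: Ā=34.1053, payoff=0.0000, prob=0.035154
UDD: Ā=65.0133, payoff=0.0000, prob=0.072159
DUD: Ā=49.9333, payoff=0.0000, prob=0.072159
UUD: Ā=95.1854, payoff=0.0000, prob=0.148115
DDU: Ā=40.2821, payoff=0.0000, prob=0.072159
UDU: Ā=76.7878, payoff=0.0000, prob=0.148115
DUU: Ā=61.7078, payoff=12.5932, prob=0.148115
UUU: Ā=117.6304, payoff=24.0057, prob=0.304025
Price = Σ prob·payoff / R^3 = 9.163575 / 1.092727 = 8.3860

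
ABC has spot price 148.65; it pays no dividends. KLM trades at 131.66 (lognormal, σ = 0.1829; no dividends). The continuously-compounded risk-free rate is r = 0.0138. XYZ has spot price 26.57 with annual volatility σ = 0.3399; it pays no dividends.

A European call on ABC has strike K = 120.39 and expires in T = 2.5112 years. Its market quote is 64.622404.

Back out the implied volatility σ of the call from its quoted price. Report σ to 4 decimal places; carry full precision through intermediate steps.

At σ = 0.5798 the Black–Scholes value reproduces the quote:
σ√T = 0.5798·√2.5112 = 0.918796
d₁ = (ln(S/K) + (r+σ²/2)T) / (σ√T) = (ln(148.65/120.39) + (0.0138+0.5798²/2)·2.5112) / 0.918796 = (0.210858 + 0.456747) / 0.918796 = 0.726609
d₂ = d₁ − σ√T = 0.726609 − 0.918796 = -0.192186
e^{−rT} = 0.965939
N(d₁) = 0.766267,  N(d₂) = 0.423798
V = S·N(d₁) − K·e^{−rT}·N(d₂) = 113.905633 − 49.283229 = 64.622404 (the observed quote) — the price is monotone increasing in volatility, hence this σ is the only solution

sigma = 0.5798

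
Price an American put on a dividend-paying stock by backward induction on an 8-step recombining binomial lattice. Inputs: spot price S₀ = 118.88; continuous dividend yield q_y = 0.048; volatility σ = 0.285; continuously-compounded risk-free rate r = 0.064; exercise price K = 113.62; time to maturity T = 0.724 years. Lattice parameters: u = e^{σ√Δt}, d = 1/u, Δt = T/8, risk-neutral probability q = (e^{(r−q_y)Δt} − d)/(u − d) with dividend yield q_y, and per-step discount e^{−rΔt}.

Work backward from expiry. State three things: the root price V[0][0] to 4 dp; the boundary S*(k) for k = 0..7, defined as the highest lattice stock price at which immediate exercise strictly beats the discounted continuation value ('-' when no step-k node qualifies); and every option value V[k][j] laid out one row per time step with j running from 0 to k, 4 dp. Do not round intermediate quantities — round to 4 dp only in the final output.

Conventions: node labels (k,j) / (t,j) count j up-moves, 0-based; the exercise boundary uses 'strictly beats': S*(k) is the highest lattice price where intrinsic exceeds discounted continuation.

Δt=0.09050, u=1.08952, d=0.91784, q=0.48702, disc=e^(-rΔt)=0.99422
k=8 terminal: V=max(K-S,0) → 53.7475 42.5481 29.2539 13.4729 0.0000 0.0000 0.0000 0.0000 0.0000
k=7: j=0 S=65.2323 intr=48.3877 cont=48.0143 V=48.3877[EX]; j=1 S=77.4342 intr=36.1858 cont=35.8652 V=36.1858[EX]; j=2 S=91.9186 intr=21.7014 cont=21.4437 V=21.7014[EX]; j=3 S=109.1123 intr=4.5077 cont=6.8714 V=6.8714[hold]; j=4 S=129.5221 intr=0.0000 cont=0.0000 V=0.0000[hold]; j=5 S=153.7497 intr=0.0000 cont=0.0000 V=0.0000[hold]; j=6 S=182.5092 intr=0.0000 cont=0.0000 V=0.0000[hold]; j=7 S=216.6482 intr=0.0000 cont=0.0000 V=0.0000[hold]  S*(7)=91.9186
k=6: j=0 S=71.0719 intr=42.5481 cont=42.2000 V=42.5481[EX]; j=1 S=84.3661 intr=29.2539 cont=28.9634 V=29.2539[EX]; j=2 S=100.1471 intr=13.4729 cont=14.3953 V=14.3953[hold]; j=3 S=118.8800 intr=0.0000 cont=3.5046 V=3.5046[hold]; j=4 S=141.1169 intr=0.0000 cont=0.0000 V=0.0000[hold]; j=5 S=167.5134 intr=0.0000 cont=0.0000 V=0.0000[hold]; j=6 S=198.8474 intr=0.0000 cont=0.0000 V=0.0000[hold]  S*(6)=84.3661
k=5: j=0 S=77.4342 intr=36.1858 cont=35.8652 V=36.1858[EX]; j=1 S=91.9186 intr=21.7014 cont=21.8903 V=21.8903[hold]; j=2 S=109.1123 intr=4.5077 cont=9.0388 V=9.0388[hold]; j=3 S=129.5221 intr=0.0000 cont=1.7874 V=1.7874[hold]; j=4 S=153.7497 intr=0.0000 cont=0.0000 V=0.0000[hold]; j=5 S=182.5092 intr=0.0000 cont=0.0000 V=0.0000[hold]  S*(5)=77.4342
k=4: j=0 S=84.3661 intr=29.2539 cont=29.0548 V=29.2539[EX]; j=1 S=100.1471 intr=13.4729 cont=15.5411 V=15.5411[hold]; j=2 S=118.8800 intr=0.0000 cont=5.4754 V=5.4754[hold]; j=3 S=141.1169 intr=0.0000 cont=0.9116 V=0.9116[hold]; j=4 S=167.5134 intr=0.0000 cont=0.0000 V=0.0000[hold]  S*(4)=84.3661
k=3: j=0 S=91.9186 intr=21.7014 cont=22.4451 V=22.4451[hold]; j=1 S=109.1123 intr=4.5077 cont=10.5775 V=10.5775[hold]; j=2 S=129.5221 intr=0.0000 cont=3.2340 V=3.2340[hold]; j=3 S=153.7497 intr=0.0000 cont=0.4649 V=0.4649[hold]  S*(3)=-
k=2: j=0 S=100.1471 intr=13.4729 cont=16.5691 V=16.5691[hold]; j=1 S=118.8800 intr=0.0000 cont=6.9606 V=6.9606[hold]; j=2 S=141.1169 intr=0.0000 cont=1.8745 V=1.8745[hold]  S*(2)=-
k=1: j=0 S=109.1123 intr=4.5077 cont=11.8209 V=11.8209[hold]; j=1 S=129.5221 intr=0.0000 cont=4.4577 V=4.4577[hold]  S*(1)=-
k=0: j=0 S=118.8800 intr=0.0000 cont=8.1873 V=8.1873[hold]  S*(0)=-

price = 8.1873
boundary = - - - - 84.3661 77.4342 84.3661 91.9186
tree:
8.1873
11.8209 4.4577
16.5691 6.9606 1.8745
22.4451 10.5775 3.2340 0.4649
29.2539 15.5411 5.4754 0.9116 0.0000
36.1858 21.8903 9.0388 1.7874 0.0000 0.0000
42.5481 29.2539 14.3953 3.5046 0.0000 0.0000 0.0000
48.3877 36.1858 21.7014 6.8714 0.0000 0.0000 0.0000 0.0000
53.7475 42.5481 29.2539 13.4729 0.0000 0.0000 0.0000 0.0000 0.0000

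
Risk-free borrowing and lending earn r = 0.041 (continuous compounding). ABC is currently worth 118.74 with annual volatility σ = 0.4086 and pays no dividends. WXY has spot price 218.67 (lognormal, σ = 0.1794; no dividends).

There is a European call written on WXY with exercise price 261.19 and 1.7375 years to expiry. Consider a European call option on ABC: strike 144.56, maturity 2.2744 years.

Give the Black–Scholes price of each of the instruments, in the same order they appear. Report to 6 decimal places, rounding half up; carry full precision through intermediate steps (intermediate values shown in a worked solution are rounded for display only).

[WXY call K=261.19]
σ√T = 0.1794·√1.7375 = 0.236475
d₁ = (ln(S/K) + (r+σ²/2)T) / (σ√T) = (ln(218.67/261.19) + (0.041+0.1794²/2)·1.7375) / 0.236475 = (-0.177684 + 0.099198) / 0.236475 = -0.331903
d₂ = d₁ − σ√T = -0.331903 − 0.236475 = -0.568378
e^{−rT} = 0.931241
N(d₁) = 0.369981,  N(d₂) = 0.284889
price = S·N(d₁) − K·e^{−rT}·N(d₂) = 80.903796 − 69.293820 = 11.609976
[ABC call K=144.56]
σ√T = 0.4086·√2.2744 = 0.616214
d₁ = (ln(S/K) + (r+σ²/2)T) / (σ√T) = (ln(118.74/144.56) + (0.041+0.4086²/2)·2.2744) / 0.616214 = (-0.196758 + 0.283110) / 0.616214 = 0.140133
d₂ = d₁ − σ√T = 0.140133 − 0.616214 = -0.476081
e^{−rT} = 0.910965
N(d₁) = 0.555723,  N(d₂) = 0.317008
price = S·N(d₁) − K·e^{−rT}·N(d₂) = 65.986500 − 41.746549 = 24.239951

price(WXY call K=261.19) = 11.609976
price(ABC call K=144.56) = 24.239951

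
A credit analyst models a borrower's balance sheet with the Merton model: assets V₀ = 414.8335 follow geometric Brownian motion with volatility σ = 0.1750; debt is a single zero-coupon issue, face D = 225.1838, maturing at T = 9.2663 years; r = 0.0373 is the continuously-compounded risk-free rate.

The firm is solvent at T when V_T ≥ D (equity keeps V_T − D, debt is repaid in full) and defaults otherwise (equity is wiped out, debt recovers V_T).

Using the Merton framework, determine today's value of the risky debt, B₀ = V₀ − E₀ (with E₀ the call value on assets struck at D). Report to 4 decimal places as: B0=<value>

B0=157.4550

Equity is a call on the firm's assets struck at D = 225.1838:
d₁ = [ln(V₀/D) + (r + σ²/2)T] / (σ√T)
   = [ln(414.8335/225.1838) + (0.0373 + 0.5·0.1750²)·9.2663] / (0.1750·√9.2663)
   = [0.610960 + 0.487523] / 0.532710 = 2.062065
d₂ = d₁ − σ√T = 2.062065 − 0.532710 = 1.529354
N(d₁) = 0.980399,  N(d₂) = 0.936912,  e^(−rT) = 0.707772
E₀ = V₀·N(d₁) − D·e^(−rT)·N(d₂)
   = 414.8335·0.980399 − 225.1838·0.707772·0.936912 = 257.378547
B₀ = V₀ − E₀ = 414.8335 − 257.378547 = 157.454953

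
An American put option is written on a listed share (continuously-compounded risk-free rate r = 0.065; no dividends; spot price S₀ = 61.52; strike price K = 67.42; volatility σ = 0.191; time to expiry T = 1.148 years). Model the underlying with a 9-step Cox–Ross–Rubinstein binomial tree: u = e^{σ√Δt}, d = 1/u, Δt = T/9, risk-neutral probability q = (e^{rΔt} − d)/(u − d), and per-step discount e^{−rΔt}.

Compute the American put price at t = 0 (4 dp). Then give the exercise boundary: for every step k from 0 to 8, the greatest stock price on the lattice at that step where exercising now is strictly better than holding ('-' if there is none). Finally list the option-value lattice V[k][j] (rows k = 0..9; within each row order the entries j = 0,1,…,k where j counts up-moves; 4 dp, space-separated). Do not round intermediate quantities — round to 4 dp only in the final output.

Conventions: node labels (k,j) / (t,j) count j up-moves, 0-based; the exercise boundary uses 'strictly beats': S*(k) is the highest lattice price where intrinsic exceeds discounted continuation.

Δt=0.12756  u=1.07060  d=0.93406  q=0.54393  discount=0.99174
step 9 (expiry): payoffs max(K−S,0) = 34.1245 29.2575 23.6790 17.2852 9.9567 1.5569 0.0000 0.0000 0.0000 0.0000
step 8: (k=8,j=0): S=35.6460, K−S=31.7740, hold=31.2173 ⇒ V=31.7740 exercise | (k=8,j=1): S=40.8566, K−S=26.5634, hold=26.0067 ⇒ V=26.5634 exercise | (k=8,j=2): S=46.8289, K−S=20.5911, hold=20.0344 ⇒ V=20.5911 exercise | (k=8,j=3): S=53.6741, K−S=13.7459, hold=13.1892 ⇒ V=13.7459 exercise | (k=8,j=4): S=61.5200, K−S=5.9000, hold=5.3433 ⇒ V=5.9000 exercise | (k=8,j=5): S=70.5127, K−S=0.0000, hold=0.7042 ⇒ V=0.7042 continue | (k=8,j=6): S=80.8200, K−S=0.0000, hold=0.0000 ⇒ V=0.0000 continue | (k=8,j=7): S=92.6339, K−S=0.0000, hold=0.0000 ⇒ V=0.0000 continue | (k=8,j=8): S=106.1747, K−S=0.0000, hold=0.0000 ⇒ V=0.0000 continue  boundary S*=61.5200
step 7: (k=7,j=0): S=38.1625, K−S=29.2575, hold=28.7008 ⇒ V=29.2575 exercise | (k=7,j=1): S=43.7410, K−S=23.6790, hold=23.1224 ⇒ V=23.6790 exercise | (k=7,j=2): S=50.1348, K−S=17.2852, hold=16.7285 ⇒ V=17.2852 exercise | (k=7,j=3): S=57.4633, K−S=9.9567, hold=9.4000 ⇒ V=9.9567 exercise | (k=7,j=4): S=65.8631, K−S=1.5569, hold=3.0485 ⇒ V=3.0485 continue | (k=7,j=5): S=75.4907, K−S=0.0000, hold=0.3185 ⇒ V=0.3185 continue | (k=7,j=6): S=86.5256, K−S=0.0000, hold=0.0000 ⇒ V=0.0000 continue | (k=7,j=7): S=99.1735, K−S=0.0000, hold=0.0000 ⇒ V=0.0000 continue  boundary S*=57.4633
step 6: (k=6,j=0): S=40.8566, K−S=26.5634, hold=26.0067 ⇒ V=26.5634 exercise | (k=6,j=1): S=46.8289, K−S=20.5911, hold=20.0344 ⇒ V=20.5911 exercise | (k=6,j=2): S=53.6741, K−S=13.7459, hold=13.1892 ⇒ V=13.7459 exercise | (k=6,j=3): S=61.5200, K−S=5.9000, hold=6.1479 ⇒ V=6.1479 continue | (k=6,j=4): S=70.5127, K−S=0.0000, hold=1.5507 ⇒ V=1.5507 continue | (k=6,j=5): S=80.8200, K−S=0.0000, hold=0.1441 ⇒ V=0.1441 continue | (k=6,j=6): S=92.6339, K−S=0.0000, hold=0.0000 ⇒ V=0.0000 continue  boundary S*=53.6741
step 5: (k=5,j=0): S=43.7410, K−S=23.6790, hold=23.1224 ⇒ V=23.6790 exercise | (k=5,j=1): S=50.1348, K−S=17.2852, hold=16.7285 ⇒ V=17.2852 exercise | (k=5,j=2): S=57.4633, K−S=9.9567, hold=9.5337 ⇒ V=9.9567 exercise | (k=5,j=3): S=65.8631, K−S=1.5569, hold=3.6172 ⇒ V=3.6172 continue | (k=5,j=4): S=75.4907, K−S=0.0000, hold=0.7791 ⇒ V=0.7791 continue | (k=5,j=5): S=86.5256, K−S=0.0000, hold=0.0652 ⇒ V=0.0652 continue  boundary S*=57.4633
step 4: (k=4,j=0): S=46.8289, K−S=20.5911, hold=20.0344 ⇒ V=20.5911 exercise | (k=4,j=1): S=53.6741, K−S=13.7459, hold=13.1892 ⇒ V=13.7459 exercise | (k=4,j=2): S=61.5200, K−S=5.9000, hold=6.4547 ⇒ V=6.4547 continue | (k=4,j=3): S=70.5127, K−S=0.0000, hold=2.0564 ⇒ V=2.0564 continue | (k=4,j=4): S=80.8200, K−S=0.0000, hold=0.3875 ⇒ V=0.3875 continue  boundary S*=53.6741
step 3: (k=3,j=0): S=50.1348, K−S=17.2852, hold=16.7285 ⇒ V=17.2852 exercise | (k=3,j=1): S=57.4633, K−S=9.9567, hold=9.6992 ⇒ V=9.9567 exercise | (k=3,j=2): S=65.8631, K−S=1.5569, hold=4.0288 ⇒ V=4.0288 continue | (k=3,j=3): S=75.4907, K−S=0.0000, hold=1.1392 ⇒ V=1.1392 continue  boundary S*=57.4633
step 2: (k=2,j=0): S=53.6741, K−S=13.7459, hold=13.1892 ⇒ V=13.7459 exercise | (k=2,j=1): S=61.5200, K−S=5.9000, hold=6.6767 ⇒ V=6.6767 continue | (k=2,j=2): S=70.5127, K−S=0.0000, hold=2.4367 ⇒ V=2.4367 continue  boundary S*=53.6741
step 1: (k=1,j=0): S=57.4633, K−S=9.9567, hold=9.8190 ⇒ V=9.9567 exercise | (k=1,j=1): S=65.8631, K−S=1.5569, hold=4.3344 ⇒ V=4.3344 continue  boundary S*=57.4633
step 0: (k=0,j=0): S=61.5200, K−S=5.9000, hold=6.8416 ⇒ V=6.8416 continue  boundary S*=-

price = 6.8416
boundary = - 57.4633 53.6741 57.4633 53.6741 57.4633 53.6741 57.4633 61.5200
tree:
6.8416
9.9567 4.3344
13.7459 6.6767 2.4367
17.2852 9.9567 4.0288 1.1392
20.5911 13.7459 6.4547 2.0564 0.3875
23.6790 17.2852 9.9567 3.6172 0.7791 0.0652
26.5634 20.5911 13.7459 6.1479 1.5507 0.1441 0.0000
29.2575 23.6790 17.2852 9.9567 3.0485 0.3185 0.0000 0.0000
31.7740 26.5634 20.5911 13.7459 5.9000 0.7042 0.0000 0.0000 0.0000
34.1245 29.2575 23.6790 17.2852 9.9567 1.5569 0.0000 0.0000 0.0000 0.0000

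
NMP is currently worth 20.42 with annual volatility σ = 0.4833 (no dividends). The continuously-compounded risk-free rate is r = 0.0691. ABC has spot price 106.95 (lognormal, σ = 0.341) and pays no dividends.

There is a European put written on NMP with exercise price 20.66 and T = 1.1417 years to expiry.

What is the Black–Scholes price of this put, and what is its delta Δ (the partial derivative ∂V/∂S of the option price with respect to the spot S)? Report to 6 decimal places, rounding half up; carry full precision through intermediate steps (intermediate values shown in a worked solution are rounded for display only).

σ√T = 0.4833·√1.1417 = 0.516408
d₁ = (ln(S/K) + (r+σ²/2)T) / (σ√T) = (ln(20.42/20.66) + (0.0691+0.4833²/2)·1.1417) / 0.516408 = (-0.011685 + 0.212230) / 0.516408 = 0.388347
d₂ = d₁ − σ√T = 0.388347 − 0.516408 = -0.128061
e^{−rT} = 0.924140
N(−d₁) = 0.348880,  N(−d₂) = 0.550950
Put price V = K·e^{−rT}·N(−d₂) − S·N(−d₁) = 10.519137 − 7.124123 = 3.395013
Δ = −N(−d₁) = -0.348880

price = 3.395013
Δ = -0.348880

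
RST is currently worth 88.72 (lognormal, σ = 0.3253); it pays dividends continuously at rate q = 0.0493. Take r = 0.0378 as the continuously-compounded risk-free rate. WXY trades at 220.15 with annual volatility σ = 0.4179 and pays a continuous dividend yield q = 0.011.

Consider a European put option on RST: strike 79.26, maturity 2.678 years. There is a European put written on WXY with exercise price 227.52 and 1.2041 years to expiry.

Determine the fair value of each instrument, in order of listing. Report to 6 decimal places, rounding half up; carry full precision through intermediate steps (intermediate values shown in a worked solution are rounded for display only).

[RST put K=79.26]
σ√T = 0.3253·√2.678 = 0.532340
d₁ = (ln(S/K) + (r−q+σ²/2)T) / (σ√T) = (ln(88.72/79.26) + (0.0378−0.0493+0.3253²/2)·2.678) / 0.532340 = (0.112752 + 0.110896) / 0.532340 = 0.420122
d₂ = d₁ − σ√T = 0.420122 − 0.532340 = -0.112218
e^{−rT} = 0.903727
e^{−qT} = 0.876319
N(−d₁) = 0.337198,  N(−d₂) = 0.544675
price = K·e^{−rT}·N(−d₂) − S·e^{−qT}·N(−d₁) = 39.014717 − 26.216146 = 12.798571
[WXY put K=227.52]
σ√T = 0.4179·√1.2041 = 0.458568
d₁ = (ln(S/K) + (r−q+σ²/2)T) / (σ√T) = (ln(220.15/227.52) + (0.0378−0.011+0.4179²/2)·1.2041) / 0.458568 = (-0.032929 + 0.137412) / 0.458568 = 0.227847
d₂ = d₁ − σ√T = 0.227847 − 0.458568 = -0.230721
e^{−rT} = 0.955505
e^{−qT} = 0.986842
N(−d₁) = 0.409883,  N(−d₂) = 0.591234
price = K·e^{−rT}·N(−d₂) − S·e^{−qT}·N(−d₁) = 128.532315 − 89.048389 = 39.483926

price(RST put K=79.26) = 12.798571
price(WXY put K=227.52) = 39.483926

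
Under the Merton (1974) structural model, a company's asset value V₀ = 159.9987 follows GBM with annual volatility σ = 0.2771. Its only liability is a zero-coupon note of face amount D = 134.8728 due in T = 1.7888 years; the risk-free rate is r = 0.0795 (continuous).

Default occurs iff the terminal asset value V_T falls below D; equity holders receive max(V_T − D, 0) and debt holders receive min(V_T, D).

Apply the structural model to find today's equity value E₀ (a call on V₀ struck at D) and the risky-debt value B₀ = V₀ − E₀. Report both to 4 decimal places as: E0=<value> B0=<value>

With assets at 159.9987 and a single debt payment of 134.8728 at 1.7888 years:
d₁ = [ln(V₀/D) + (r + σ²/2)T] / (σ√T)
   = [ln(159.9987/134.8728) + (0.0795 + 0.5·0.2771²)·1.7888] / (0.2771·√1.7888)
   = [0.170834 + 0.210886] / 0.370610 = 1.029975
d₂ = d₁ − σ√T = 1.029975 − 0.370610 = 0.659364
N(d₁) = 0.848489,  N(d₂) = 0.745169,  e^(−rT) = 0.867439
E₀ = V₀·N(d₁) − D·e^(−rT)·N(d₂)
   = 159.9987·0.848489 − 134.8728·0.867439·0.745169 = 48.576843
B₀ = V₀ − E₀ = 159.9987 − 48.576843 = 111.421857

E0=48.5768 B0=111.4219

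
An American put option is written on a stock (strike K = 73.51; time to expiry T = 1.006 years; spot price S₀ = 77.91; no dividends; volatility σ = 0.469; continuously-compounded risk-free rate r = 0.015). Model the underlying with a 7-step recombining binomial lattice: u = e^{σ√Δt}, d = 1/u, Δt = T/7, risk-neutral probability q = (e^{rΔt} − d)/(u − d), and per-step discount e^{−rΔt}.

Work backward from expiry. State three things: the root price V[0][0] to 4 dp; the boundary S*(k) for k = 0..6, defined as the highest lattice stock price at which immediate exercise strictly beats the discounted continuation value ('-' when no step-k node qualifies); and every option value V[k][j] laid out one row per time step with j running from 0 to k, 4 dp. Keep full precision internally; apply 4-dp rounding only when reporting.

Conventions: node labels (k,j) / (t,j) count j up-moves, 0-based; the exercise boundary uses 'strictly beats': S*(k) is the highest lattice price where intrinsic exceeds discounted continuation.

price = 11.8914
boundary = - - - - 38.2586 45.7031 54.5961
tree:
11.8914
16.4082 6.6809
21.9733 9.9967 2.8462
28.4078 14.5740 4.7069 0.6901
35.2514 20.5618 7.6610 1.2848 0.0000
41.4832 27.8069 12.2110 2.3919 0.0000 0.0000
46.7000 35.2514 18.9139 4.4531 0.0000 0.0000 0.0000
51.0670 41.4832 27.8069 8.2905 0.0000 0.0000 0.0000 0.0000

Δt=0.14371  u=1.19458  d=0.83711  q=0.46170  discount=0.99785
step 7 (expiry): payoffs max(K−S,0) = 51.0670 41.4832 27.8069 8.2905 0.0000 0.0000 0.0000 0.0000
step 6: (k=6,j=0): S=26.8100, K−S=46.7000, hold=46.5417 ⇒ V=46.7000 exercise | (k=6,j=1): S=38.2586, K−S=35.2514, hold=35.0931 ⇒ V=35.2514 exercise | (k=6,j=2): S=54.5961, K−S=18.9139, hold=18.7556 ⇒ V=18.9139 exercise | (k=6,j=3): S=77.9100, K−S=0.0000, hold=4.4531 ⇒ V=4.4531 continue | (k=6,j=4): S=111.1796, K−S=0.0000, hold=0.0000 ⇒ V=0.0000 continue | (k=6,j=5): S=158.6562, K−S=0.0000, hold=0.0000 ⇒ V=0.0000 continue | (k=6,j=6): S=226.4066, K−S=0.0000, hold=0.0000 ⇒ V=0.0000 continue  boundary S*=54.5961
step 5: (k=5,j=0): S=32.0268, K−S=41.4832, hold=41.3249 ⇒ V=41.4832 exercise | (k=5,j=1): S=45.7031, K−S=27.8069, hold=27.6486 ⇒ V=27.8069 exercise | (k=5,j=2): S=65.2195, K−S=8.2905, hold=12.2110 ⇒ V=12.2110 continue | (k=5,j=3): S=93.0699, K−S=0.0000, hold=2.3919 ⇒ V=2.3919 continue | (k=5,j=4): S=132.8132, K−S=0.0000, hold=0.0000 ⇒ V=0.0000 continue | (k=5,j=5): S=189.5279, K−S=0.0000, hold=0.0000 ⇒ V=0.0000 continue  boundary S*=45.7031
step 4: (k=4,j=0): S=38.2586, K−S=35.2514, hold=35.0931 ⇒ V=35.2514 exercise | (k=4,j=1): S=54.5961, K−S=18.9139, hold=20.5618 ⇒ V=20.5618 continue | (k=4,j=2): S=77.9100, K−S=0.0000, hold=7.6610 ⇒ V=7.6610 continue | (k=4,j=3): S=111.1796, K−S=0.0000, hold=1.2848 ⇒ V=1.2848 continue | (k=4,j=4): S=158.6562, K−S=0.0000, hold=0.0000 ⇒ V=0.0000 continue  boundary S*=38.2586
step 3: (k=3,j=0): S=45.7031, K−S=27.8069, hold=28.4078 ⇒ V=28.4078 continue | (k=3,j=1): S=65.2195, K−S=8.2905, hold=14.5740 ⇒ V=14.5740 continue | (k=3,j=2): S=93.0699, K−S=0.0000, hold=4.7069 ⇒ V=4.7069 continue | (k=3,j=3): S=132.8132, K−S=0.0000, hold=0.6901 ⇒ V=0.6901 continue  boundary S*=-
step 2: (k=2,j=0): S=54.5961, K−S=18.9139, hold=21.9733 ⇒ V=21.9733 continue | (k=2,j=1): S=77.9100, K−S=0.0000, hold=9.9967 ⇒ V=9.9967 continue | (k=2,j=2): S=111.1796, K−S=0.0000, hold=2.8462 ⇒ V=2.8462 continue  boundary S*=-
step 1: (k=1,j=0): S=65.2195, K−S=8.2905, hold=16.4082 ⇒ V=16.4082 continue | (k=1,j=1): S=93.0699, K−S=0.0000, hold=6.6809 ⇒ V=6.6809 continue  boundary S*=-
step 0: (k=0,j=0): S=77.9100, K−S=0.0000, hold=11.8914 ⇒ V=11.8914 continue  boundary S*=-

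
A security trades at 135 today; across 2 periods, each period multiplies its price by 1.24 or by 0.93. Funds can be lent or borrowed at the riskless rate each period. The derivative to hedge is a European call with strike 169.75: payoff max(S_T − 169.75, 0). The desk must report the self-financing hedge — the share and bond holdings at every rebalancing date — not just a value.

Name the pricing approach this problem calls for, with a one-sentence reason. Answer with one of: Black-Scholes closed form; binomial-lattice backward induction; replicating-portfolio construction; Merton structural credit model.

Key observation: the mandate to exhibit the hedge at every date and state singles out the replicating-portfolio construction on the 2-period tree with factors 1.24 and 0.93 from 135.

framework: replicating-portfolio construction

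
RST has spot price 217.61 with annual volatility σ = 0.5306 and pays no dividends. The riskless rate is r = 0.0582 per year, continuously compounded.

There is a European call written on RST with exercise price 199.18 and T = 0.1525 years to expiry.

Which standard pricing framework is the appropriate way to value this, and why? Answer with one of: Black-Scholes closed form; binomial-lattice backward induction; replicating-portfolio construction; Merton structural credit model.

Key observation: the strike-199.18 call on RST is European-exercise on a continuously-modelled lognormal underlying, so its value is a single closed-form evaluation.

framework: Black-Scholes closed form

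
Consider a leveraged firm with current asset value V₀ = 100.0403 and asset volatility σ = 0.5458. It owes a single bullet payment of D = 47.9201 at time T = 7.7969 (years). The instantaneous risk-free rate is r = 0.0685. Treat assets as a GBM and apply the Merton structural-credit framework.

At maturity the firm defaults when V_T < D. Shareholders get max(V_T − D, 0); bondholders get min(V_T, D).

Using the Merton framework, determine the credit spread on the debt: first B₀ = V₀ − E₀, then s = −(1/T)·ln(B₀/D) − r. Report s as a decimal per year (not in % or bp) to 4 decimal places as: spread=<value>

Work the structural quantities from V₀ = 100.0403 against face 47.9201:
d₁ = [ln(V₀/D) + (r + σ²/2)T] / (σ√T)
   = [ln(100.0403/47.9201) + (0.0685 + 0.5·0.5458²)·7.7969] / (0.5458·√7.7969)
   = [0.736038 + 1.695427] / 1.524034 = 1.595414
d₂ = d₁ − σ√T = 1.595414 − 1.524034 = 0.071381
N(d₁) = 0.944690,  N(d₂) = 0.528453,  e^(−rT) = 0.586204
E₀ = V₀·N(d₁) − D·e^(−rT)·N(d₂)
   = 100.0403·0.944690 − 47.9201·0.586204·0.528453 = 79.662354
B₀ = V₀ − E₀ = 100.0403 − 79.662354 = 20.377946
spread = −(1/T)·ln(B₀/D) − r = −(1/7.7969)·ln(20.377946/47.9201) − 0.0685 = 0.04116946

spread=0.0412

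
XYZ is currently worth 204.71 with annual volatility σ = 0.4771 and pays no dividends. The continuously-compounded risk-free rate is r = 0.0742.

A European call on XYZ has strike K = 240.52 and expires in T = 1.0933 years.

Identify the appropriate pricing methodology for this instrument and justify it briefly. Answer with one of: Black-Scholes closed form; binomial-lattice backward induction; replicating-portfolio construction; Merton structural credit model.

Key observation: the strike-240.52 call on XYZ is European-exercise on a continuously-modelled lognormal underlying, so its value is a single closed-form evaluation.

framework: Black-Scholes closed form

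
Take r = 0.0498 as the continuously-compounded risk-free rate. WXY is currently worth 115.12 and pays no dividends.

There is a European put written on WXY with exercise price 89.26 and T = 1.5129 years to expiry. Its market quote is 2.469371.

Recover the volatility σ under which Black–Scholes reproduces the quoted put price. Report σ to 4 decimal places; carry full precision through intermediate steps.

At σ = 0.2614 the Black–Scholes value reproduces the quote:
σ√T = 0.2614·√1.5129 = 0.321522
d₁ = (ln(S/K) + (r+σ²/2)T) / (σ√T) = (ln(115.12/89.26) + (0.0498+0.2614²/2)·1.5129) / 0.321522 = (0.254422 + 0.127031) / 0.321522 = 1.186395
d₂ = d₁ − σ√T = 1.186395 − 0.321522 = 0.864873
e^{−rT} = 0.927426
N(−d₁) = 0.117733,  N(−d₂) = 0.193554
V = K·e^{−rT}·N(−d₂) − S·N(−d₁) = 16.022805 − 13.553434 = 2.469371 (equal to the quote); since ∂V/∂σ > 0 for all σ, the implied volatility is unique

sigma = 0.2614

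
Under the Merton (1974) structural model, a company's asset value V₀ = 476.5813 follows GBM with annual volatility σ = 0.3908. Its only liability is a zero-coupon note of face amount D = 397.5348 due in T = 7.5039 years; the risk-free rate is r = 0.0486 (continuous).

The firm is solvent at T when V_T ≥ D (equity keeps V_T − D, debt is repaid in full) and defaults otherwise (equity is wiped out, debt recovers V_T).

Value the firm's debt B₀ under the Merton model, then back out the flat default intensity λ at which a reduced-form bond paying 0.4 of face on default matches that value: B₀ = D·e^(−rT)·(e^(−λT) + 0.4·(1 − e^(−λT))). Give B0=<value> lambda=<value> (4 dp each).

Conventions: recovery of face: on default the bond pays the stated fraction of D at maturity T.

With assets at 476.5813 and a single debt payment of 397.5348 at 7.5039 years:
d₁ = [ln(V₀/D) + (r + σ²/2)T] / (σ√T)
   = [ln(476.5813/397.5348) + (0.0486 + 0.5·0.3908²)·7.5039] / (0.3908·√7.5039)
   = [0.181356 + 0.937705] / 1.070528 = 1.045335
d₂ = d₁ − σ√T = 1.045335 − 1.070528 = -0.025193
N(d₁) = 0.852066,  N(d₂) = 0.489951,  e^(−rT) = 0.694412
E₀ = V₀·N(d₁) − D·e^(−rT)·N(d₂)
   = 476.5813·0.852066 − 397.5348·0.694412·0.489951 = 270.826377
B₀ = V₀ − E₀ = 476.5813 − 270.826377 = 205.754923
e^(−λT) = (B₀·e^(rT)/D − 0.4)/(1 − 0.4) = (205.7549·1.440067/397.5348 − 0.4)/0.6 = 0.57557599
λ = −ln(0.57557599)/7.5039 = 0.073613

B0=205.7549 lambda=0.0736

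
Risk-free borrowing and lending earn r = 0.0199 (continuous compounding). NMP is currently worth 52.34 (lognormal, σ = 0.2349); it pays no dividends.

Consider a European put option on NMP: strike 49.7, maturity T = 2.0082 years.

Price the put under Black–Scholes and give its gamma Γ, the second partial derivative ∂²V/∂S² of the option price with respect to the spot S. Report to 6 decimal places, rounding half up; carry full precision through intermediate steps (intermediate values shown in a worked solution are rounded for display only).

price = 4.569124
Γ = 0.020767

σ√T = 0.2349·√2.0082 = 0.332879
d₁ = (ln(S/K) + (r+σ²/2)T) / (σ√T) = (ln(52.34/49.7) + (0.0199+0.2349²/2)·2.0082) / 0.332879 = (0.051756 + 0.095367) / 0.332879 = 0.441972
d₂ = d₁ − σ√T = 0.441972 − 0.332879 = 0.109093
e^{−rT} = 0.960825
N(−d₁) = 0.329255,  N(−d₂) = 0.456564
Put price V = K·e^{−rT}·N(−d₂) − S·N(−d₁) = 21.802308 − 17.233184 = 4.569124
φ(d₁) = (1/√(2π))·e^{−d₁²/2} = 0.361820
Γ = φ(d₁) / (S·σ·√T) = 0.020767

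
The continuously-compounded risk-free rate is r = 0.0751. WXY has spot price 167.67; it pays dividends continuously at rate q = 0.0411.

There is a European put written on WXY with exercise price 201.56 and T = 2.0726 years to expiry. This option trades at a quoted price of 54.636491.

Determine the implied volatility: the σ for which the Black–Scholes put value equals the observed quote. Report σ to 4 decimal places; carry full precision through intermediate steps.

At σ = 0.4878 the Black–Scholes value reproduces the quote:
σ√T = 0.4878·√2.0726 = 0.702263
d₁ = (ln(S/K) + (r−q+σ²/2)T) / (σ√T) = (ln(167.67/201.56) + (0.0751−0.0411+0.4878²/2)·2.0726) / 0.702263 = (-0.184089 + 0.317055) / 0.702263 = 0.189339
d₂ = d₁ − σ√T = 0.189339 − 0.702263 = -0.512924
e^{−rT} = 0.855857
e^{−qT} = 0.918343
N(−d₁) = 0.424914,  N(−d₂) = 0.695998
V = K·e^{−rT}·N(−d₂) − S·e^{−qT}·N(−d₁) = 120.064127 − 65.427636 = 54.636491 (matching the quote); vega is positive throughout, so no other σ reproduces this price

sigma = 0.4878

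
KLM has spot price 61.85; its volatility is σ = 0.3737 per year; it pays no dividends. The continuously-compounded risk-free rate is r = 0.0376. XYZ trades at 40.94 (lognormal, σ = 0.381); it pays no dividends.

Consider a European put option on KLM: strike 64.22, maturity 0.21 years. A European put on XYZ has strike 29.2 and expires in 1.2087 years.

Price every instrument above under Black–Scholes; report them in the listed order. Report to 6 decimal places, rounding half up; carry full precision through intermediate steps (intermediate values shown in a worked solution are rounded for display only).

[KLM put K=64.22]
σ√T = 0.3737·√0.21 = 0.171251
d₁ = (ln(S/K) + (r+σ²/2)T) / (σ√T) = (ln(61.85/64.22) + (0.0376+0.3737²/2)·0.21) / 0.171251 = (-0.037603 + 0.022559) / 0.171251 = -0.087843
d₂ = d₁ − σ√T = -0.087843 − 0.171251 = -0.259094
e^{−rT} = 0.992135
N(−d₁) = 0.534999,  N(−d₂) = 0.602219
price = K·e^{−rT}·N(−d₂) − S·N(−d₁) = 38.370303 − 33.089701 = 5.280602
[XYZ put K=29.2]
σ√T = 0.381·√1.2087 = 0.418875
d₁ = (ln(S/K) + (r+σ²/2)T) / (σ√T) = (ln(40.94/29.2) + (0.0376+0.381²/2)·1.2087) / 0.418875 = (0.337939 + 0.133175) / 0.418875 = 1.124713
d₂ = d₁ − σ√T = 1.124713 − 0.418875 = 0.705838
e^{−rT} = 0.955570
N(−d₁) = 0.130355,  N(−d₂) = 0.240144
price = K·e^{−rT}·N(−d₂) − S·N(−d₁) = 6.700662 − 5.336745 = 1.363917

price(KLM put K=64.22) = 5.280602
price(XYZ put K=29.2) = 1.363917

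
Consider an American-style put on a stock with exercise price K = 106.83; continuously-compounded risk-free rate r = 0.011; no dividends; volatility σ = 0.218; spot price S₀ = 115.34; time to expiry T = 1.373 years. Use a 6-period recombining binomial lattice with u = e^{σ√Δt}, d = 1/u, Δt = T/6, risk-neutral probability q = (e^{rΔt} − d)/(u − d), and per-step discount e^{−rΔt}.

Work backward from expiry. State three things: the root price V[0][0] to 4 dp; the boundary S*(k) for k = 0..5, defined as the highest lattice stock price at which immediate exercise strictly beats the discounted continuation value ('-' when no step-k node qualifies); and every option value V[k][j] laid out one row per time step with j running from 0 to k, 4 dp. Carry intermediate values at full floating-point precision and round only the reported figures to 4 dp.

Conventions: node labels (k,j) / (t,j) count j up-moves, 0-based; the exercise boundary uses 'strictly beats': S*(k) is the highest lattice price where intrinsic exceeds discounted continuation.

price = 7.2853
boundary = - - - - 76.0012 84.3549
tree:
7.2853
11.0687 3.3218
16.2784 5.6166 0.9122
22.9828 9.2726 1.7793 0.0000
30.8288 14.8045 3.4705 0.0000 0.0000
38.3552 22.4751 6.7692 0.0000 0.0000 0.0000
45.1363 30.8288 13.2032 0.0000 0.0000 0.0000 0.0000

Δt=0.22883, u=1.10992, d=0.90097, q=0.48601, disc=e^(-rΔt)=0.99749
k=6 terminal: V=max(K-S,0) → 45.1363 30.8288 13.2032 0.0000 0.0000 0.0000 0.0000
k=5: j=0 S=68.4748 intr=38.3552 cont=38.0866 V=38.3552[EX]; j=1 S=84.3549 intr=22.4751 cont=22.2065 V=22.4751[EX]; j=2 S=103.9178 intr=2.9122 cont=6.7692 V=6.7692[hold]; j=3 S=128.0176 intr=0.0000 cont=0.0000 V=0.0000[hold]; j=4 S=157.7064 intr=0.0000 cont=0.0000 V=0.0000[hold]; j=5 S=194.2804 intr=0.0000 cont=0.0000 V=0.0000[hold]  S*(5)=84.3549
k=4: j=0 S=76.0012 intr=30.8288 cont=30.5602 V=30.8288[EX]; j=1 S=93.6268 intr=13.2032 cont=14.8045 V=14.8045[hold]; j=2 S=115.3400 intr=0.0000 cont=3.4705 V=3.4705[hold]; j=3 S=142.0887 intr=0.0000 cont=0.0000 V=0.0000[hold]; j=4 S=175.0408 intr=0.0000 cont=0.0000 V=0.0000[hold]  S*(4)=76.0012
k=3: j=0 S=84.3549 intr=22.4751 cont=22.9828 V=22.9828[hold]; j=1 S=103.9178 intr=2.9122 cont=9.2726 V=9.2726[hold]; j=2 S=128.0176 intr=0.0000 cont=1.7793 V=1.7793[hold]; j=3 S=157.7064 intr=0.0000 cont=0.0000 V=0.0000[hold]  S*(3)=-
k=2: j=0 S=93.6268 intr=13.2032 cont=16.2784 V=16.2784[hold]; j=1 S=115.3400 intr=0.0000 cont=5.6166 V=5.6166[hold]; j=2 S=142.0887 intr=0.0000 cont=0.9122 V=0.9122[hold]  S*(2)=-
k=1: j=0 S=103.9178 intr=2.9122 cont=11.0687 V=11.0687[hold]; j=1 S=128.0176 intr=0.0000 cont=3.3218 V=3.3218[hold]  S*(1)=-
k=0: j=0 S=115.3400 intr=0.0000 cont=7.2853 V=7.2853[hold]  S*(0)=-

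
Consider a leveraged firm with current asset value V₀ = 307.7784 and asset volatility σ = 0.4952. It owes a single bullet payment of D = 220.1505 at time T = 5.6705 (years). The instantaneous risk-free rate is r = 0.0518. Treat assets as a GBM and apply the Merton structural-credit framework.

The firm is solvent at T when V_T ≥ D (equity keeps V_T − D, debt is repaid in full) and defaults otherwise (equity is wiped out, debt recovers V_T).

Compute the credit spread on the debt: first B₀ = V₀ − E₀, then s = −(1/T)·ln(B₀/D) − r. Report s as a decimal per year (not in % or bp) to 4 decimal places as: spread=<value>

spread=0.0573

Work the structural quantities from V₀ = 307.7784 against face 220.1505:
d₁ = [ln(V₀/D) + (r + σ²/2)T] / (σ√T)
   = [ln(307.7784/220.1505) + (0.0518 + 0.5·0.4952²)·5.6705] / (0.4952·√5.6705)
   = [0.335069 + 0.989001] / 1.179210 = 1.122844
d₂ = d₁ − σ√T = 1.122844 − 1.179210 = -0.056367
N(d₁) = 0.869248,  N(d₂) = 0.477525,  e^(−rT) = 0.745476
E₀ = V₀·N(d₁) − D·e^(−rT)·N(d₂)
   = 307.7784·0.869248 − 220.1505·0.745476·0.477525 = 189.165841
B₀ = V₀ − E₀ = 307.7784 − 189.165841 = 118.612559
spread = −(1/T)·ln(B₀/D) − r = −(1/5.6705)·ln(118.612559/220.1505) − 0.0518 = 0.05726429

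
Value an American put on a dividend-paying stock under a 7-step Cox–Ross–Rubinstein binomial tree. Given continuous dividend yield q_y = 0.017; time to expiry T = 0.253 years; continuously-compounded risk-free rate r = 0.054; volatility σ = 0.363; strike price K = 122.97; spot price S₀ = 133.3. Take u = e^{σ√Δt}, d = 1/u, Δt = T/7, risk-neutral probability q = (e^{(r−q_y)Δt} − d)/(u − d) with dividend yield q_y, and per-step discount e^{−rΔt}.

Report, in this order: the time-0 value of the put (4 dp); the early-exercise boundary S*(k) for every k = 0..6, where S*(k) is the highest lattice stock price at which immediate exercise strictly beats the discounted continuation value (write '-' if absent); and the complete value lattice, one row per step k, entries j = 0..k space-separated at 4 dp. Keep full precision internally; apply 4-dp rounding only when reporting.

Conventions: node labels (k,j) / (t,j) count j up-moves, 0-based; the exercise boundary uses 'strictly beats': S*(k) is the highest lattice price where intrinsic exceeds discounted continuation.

price = 4.5151
boundary = - - - - 101.1453 94.4006 101.1453
tree:
4.5151
7.0458 1.9246
10.6810 3.3269 0.4870
15.6179 5.6350 0.9613 0.0000
21.8247 9.2827 1.8976 0.0000 0.0000
28.5694 14.6901 3.7460 0.0000 0.0000 0.0000
34.8644 21.8247 7.3949 0.0000 0.0000 0.0000 0.0000
40.7395 28.5694 14.5980 0.0000 0.0000 0.0000 0.0000 0.0000

Δt=0.03614, u=1.07145, d=0.93332, q=0.49244, disc=e^(-rΔt)=0.99805
k=7 terminal: V=max(K-S,0) → 40.7395 28.5694 14.5980 0.0000 0.0000 0.0000 0.0000 0.0000
k=6: j=0 S=88.1056 intr=34.8644 cont=34.6787 V=34.8644[EX]; j=1 S=101.1453 intr=21.8247 cont=21.6470 V=21.8247[EX]; j=2 S=116.1149 intr=6.8551 cont=7.3949 V=7.3949[hold]; j=3 S=133.3000 intr=0.0000 cont=0.0000 V=0.0000[hold]; j=4 S=153.0285 intr=0.0000 cont=0.0000 V=0.0000[hold]; j=5 S=175.6768 intr=0.0000 cont=0.0000 V=0.0000[hold]; j=6 S=201.6771 intr=0.0000 cont=0.0000 V=0.0000[hold]  S*(6)=101.1453
k=5: j=0 S=94.4006 intr=28.5694 cont=28.3876 V=28.5694[EX]; j=1 S=108.3720 intr=14.5980 cont=14.6901 V=14.6901[hold]; j=2 S=124.4111 intr=0.0000 cont=3.7460 V=3.7460[hold]; j=3 S=142.8240 intr=0.0000 cont=0.0000 V=0.0000[hold]; j=4 S=163.9621 intr=0.0000 cont=0.0000 V=0.0000[hold]; j=5 S=188.2285 intr=0.0000 cont=0.0000 V=0.0000[hold]  S*(5)=94.4006
k=4: j=0 S=101.1453 intr=21.8247 cont=21.6923 V=21.8247[EX]; j=1 S=116.1149 intr=6.8551 cont=9.2827 V=9.2827[hold]; j=2 S=133.3000 intr=0.0000 cont=1.8976 V=1.8976[hold]; j=3 S=153.0285 intr=0.0000 cont=0.0000 V=0.0000[hold]; j=4 S=175.6768 intr=0.0000 cont=0.0000 V=0.0000[hold]  S*(4)=101.1453
k=3: j=0 S=108.3720 intr=14.5980 cont=15.6179 V=15.6179[hold]; j=1 S=124.4111 intr=0.0000 cont=5.6350 V=5.6350[hold]; j=2 S=142.8240 intr=0.0000 cont=0.9613 V=0.9613[hold]; j=3 S=163.9621 intr=0.0000 cont=0.0000 V=0.0000[hold]  S*(3)=-
k=2: j=0 S=116.1149 intr=6.8551 cont=10.6810 V=10.6810[hold]; j=1 S=133.3000 intr=0.0000 cont=3.3269 V=3.3269[hold]; j=2 S=153.0285 intr=0.0000 cont=0.4870 V=0.4870[hold]  S*(2)=-
k=1: j=0 S=124.4111 intr=0.0000 cont=7.0458 V=7.0458[hold]; j=1 S=142.8240 intr=0.0000 cont=1.9246 V=1.9246[hold]  S*(1)=-
k=0: j=0 S=133.3000 intr=0.0000 cont=4.5151 V=4.5151[hold]  S*(0)=-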